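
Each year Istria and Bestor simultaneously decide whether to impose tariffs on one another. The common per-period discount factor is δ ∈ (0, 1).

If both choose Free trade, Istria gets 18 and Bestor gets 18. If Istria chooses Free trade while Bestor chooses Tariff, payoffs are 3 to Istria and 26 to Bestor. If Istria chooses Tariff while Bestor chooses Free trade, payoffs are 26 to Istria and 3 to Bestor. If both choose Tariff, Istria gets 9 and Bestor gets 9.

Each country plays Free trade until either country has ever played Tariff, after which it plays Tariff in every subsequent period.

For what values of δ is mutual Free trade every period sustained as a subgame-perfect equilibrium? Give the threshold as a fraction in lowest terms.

8/17

One-period gain from deviating is 26 − 18 = 8. The loss is 18 − 9 = 9 in every subsequent period, with present value 9·δ/(1−δ).
Deviation is unprofitable when 9·δ/(1−δ) ≥ 8, i.e. δ/(1−δ) ≥ 8/9.
Equivalently δ ≥ 8/(8+9) = 8/17.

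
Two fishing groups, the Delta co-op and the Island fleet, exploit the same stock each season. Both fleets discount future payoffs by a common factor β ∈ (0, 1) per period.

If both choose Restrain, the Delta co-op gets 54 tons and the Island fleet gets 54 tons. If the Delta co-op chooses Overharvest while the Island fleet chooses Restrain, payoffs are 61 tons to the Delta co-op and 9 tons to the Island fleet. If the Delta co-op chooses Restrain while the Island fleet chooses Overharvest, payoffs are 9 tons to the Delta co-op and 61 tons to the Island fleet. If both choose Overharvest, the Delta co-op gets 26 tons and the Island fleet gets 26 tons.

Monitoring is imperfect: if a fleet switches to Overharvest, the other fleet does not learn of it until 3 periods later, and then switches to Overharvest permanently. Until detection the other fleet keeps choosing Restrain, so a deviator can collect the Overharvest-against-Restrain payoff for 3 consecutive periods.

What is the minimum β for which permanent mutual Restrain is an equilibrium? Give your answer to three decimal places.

The best deviation is to choose Overharvest for all 3 undetected periods, earning 61 each, then 26 forever once detected.
Deviation value: 61(1−β^3)/(1−β) + 26β^3/(1−β); cooperation value: 54/(1−β).
IC: 54 ≥ 61(1−β^3) + 26β^3 = 61 − 35β^3.
So β^3 ≥ 7/35 = 1/5, giving β ≥ (1/5)^(1/3) ≈ 0.585.

0.585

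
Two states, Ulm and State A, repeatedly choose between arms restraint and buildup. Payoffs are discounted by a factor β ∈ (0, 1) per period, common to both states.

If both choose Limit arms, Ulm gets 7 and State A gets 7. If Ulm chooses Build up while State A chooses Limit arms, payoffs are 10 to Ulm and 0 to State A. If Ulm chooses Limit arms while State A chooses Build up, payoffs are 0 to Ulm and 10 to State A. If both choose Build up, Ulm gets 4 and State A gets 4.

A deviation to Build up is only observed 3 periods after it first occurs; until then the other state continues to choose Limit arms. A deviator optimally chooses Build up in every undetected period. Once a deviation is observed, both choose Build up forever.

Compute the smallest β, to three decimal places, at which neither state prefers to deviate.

0.794

The best deviation is to choose Build up for all 3 undetected periods, earning 10 each, then 4 forever once detected.
Deviation value: 10(1−β^3)/(1−β) + 4β^3/(1−β); cooperation value: 7/(1−β).
IC: 7 ≥ 10(1−β^3) + 4β^3 = 10 − 6β^3.
So β^3 ≥ 3/6 = 1/2, giving β ≥ (1/2)^(1/3) ≈ 0.794.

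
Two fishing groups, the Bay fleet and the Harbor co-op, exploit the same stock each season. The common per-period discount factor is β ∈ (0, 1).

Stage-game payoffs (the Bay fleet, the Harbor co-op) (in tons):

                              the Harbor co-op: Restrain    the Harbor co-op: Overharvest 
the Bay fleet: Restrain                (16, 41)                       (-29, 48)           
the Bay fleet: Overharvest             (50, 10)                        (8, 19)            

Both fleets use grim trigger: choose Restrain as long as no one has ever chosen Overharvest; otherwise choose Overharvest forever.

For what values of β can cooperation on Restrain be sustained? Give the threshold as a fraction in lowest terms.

the Bay fleet: cooperation gives 16 each period; deviation gives 50 once then 8 forever.
  16/(1−β) ≥ 50 + 8β/(1−β) ⇒ β ≥ 34/42 = 17/21.
the Harbor co-op: cooperation gives 41 each period; deviation gives 48 once then 19 forever.
  β ≥ 7/29.
Both must hold, so the binding constraint is the Bay fleet's: β ≥ 17/21.

17/21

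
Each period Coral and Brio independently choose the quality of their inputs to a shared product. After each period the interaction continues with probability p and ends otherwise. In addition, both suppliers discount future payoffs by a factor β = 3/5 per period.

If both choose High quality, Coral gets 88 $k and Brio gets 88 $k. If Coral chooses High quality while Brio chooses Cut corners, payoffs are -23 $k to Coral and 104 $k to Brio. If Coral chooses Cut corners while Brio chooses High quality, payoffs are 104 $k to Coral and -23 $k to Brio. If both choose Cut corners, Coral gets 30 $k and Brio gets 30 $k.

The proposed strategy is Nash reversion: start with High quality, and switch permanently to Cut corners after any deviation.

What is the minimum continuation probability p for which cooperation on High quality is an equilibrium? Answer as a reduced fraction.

40/111

With continuation probability p and discount β, the effective per-period discount factor is βp.
Grim-trigger IC: βp ≥ (104−88)/(104−30) = 8/37.
So p ≥ (8/37)/(3/5) = 40/111.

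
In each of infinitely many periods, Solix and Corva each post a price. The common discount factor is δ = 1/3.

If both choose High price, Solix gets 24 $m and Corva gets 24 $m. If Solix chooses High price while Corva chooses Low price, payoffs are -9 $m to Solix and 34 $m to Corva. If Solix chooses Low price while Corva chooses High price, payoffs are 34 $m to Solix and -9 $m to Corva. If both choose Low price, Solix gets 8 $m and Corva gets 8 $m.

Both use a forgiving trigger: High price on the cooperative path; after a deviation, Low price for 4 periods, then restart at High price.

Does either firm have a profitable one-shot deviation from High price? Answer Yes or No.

A one-shot deviation gives 34 now, then 8 for 4 periods, then back to 24.
Gain from deviating: (34−24) today; loss: (24−8) in each of the next 4 periods.
No-deviation condition: (24−8)(δ+…+δ^4) ≥ 34−24, i.e. δ+…+δ^4 ≥ 5/8.
At δ = 1/3: δ+…+δ^4 = 0.4938 < 0.6250.
So cooperation is not sustainable.

Yes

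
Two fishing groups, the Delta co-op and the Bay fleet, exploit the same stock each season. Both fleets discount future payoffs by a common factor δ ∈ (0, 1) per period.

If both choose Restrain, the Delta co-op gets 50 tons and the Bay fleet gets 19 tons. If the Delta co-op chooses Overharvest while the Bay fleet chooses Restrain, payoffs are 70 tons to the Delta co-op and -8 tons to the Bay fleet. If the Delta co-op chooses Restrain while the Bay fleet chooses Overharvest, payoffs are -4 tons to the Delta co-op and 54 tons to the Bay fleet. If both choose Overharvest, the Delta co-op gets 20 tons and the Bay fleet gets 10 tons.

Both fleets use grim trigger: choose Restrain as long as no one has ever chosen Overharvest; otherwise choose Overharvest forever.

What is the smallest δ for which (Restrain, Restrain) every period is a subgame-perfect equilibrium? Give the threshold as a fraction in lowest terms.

the Delta co-op's threshold: (70−50)/(70−20) = 2/5.
the Bay fleet's threshold: (54−19)/(54−10) = 35/44.
2/5 < 35/44, so the Bay fleet binds and δ* = 35/44.

35/44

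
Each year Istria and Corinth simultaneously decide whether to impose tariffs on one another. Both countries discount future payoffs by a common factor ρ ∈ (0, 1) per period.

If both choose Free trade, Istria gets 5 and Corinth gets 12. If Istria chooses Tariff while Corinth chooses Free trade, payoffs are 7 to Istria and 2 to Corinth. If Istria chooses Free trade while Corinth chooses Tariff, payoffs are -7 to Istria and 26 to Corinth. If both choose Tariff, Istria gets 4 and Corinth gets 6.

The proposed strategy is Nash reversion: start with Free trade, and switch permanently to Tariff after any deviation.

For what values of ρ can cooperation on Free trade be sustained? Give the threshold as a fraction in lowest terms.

7/10

Istria's threshold: (7−5)/(7−4) = 2/3.
Corinth's threshold: (26−12)/(26−6) = 7/10.
2/3 < 7/10, so Corinth binds and ρ* = 7/10.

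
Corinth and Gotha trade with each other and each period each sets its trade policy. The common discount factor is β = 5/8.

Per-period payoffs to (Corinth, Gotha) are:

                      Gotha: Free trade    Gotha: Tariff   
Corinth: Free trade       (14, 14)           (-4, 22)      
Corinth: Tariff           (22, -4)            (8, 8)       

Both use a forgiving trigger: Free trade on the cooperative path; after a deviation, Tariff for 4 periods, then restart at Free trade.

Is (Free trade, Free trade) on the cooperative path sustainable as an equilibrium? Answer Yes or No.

IC: β+…+β^4 ≥ (22−14)/(14−8) = 4/3.
At β = 5/8: partial sum = 1.4124 ≥ 1.3333. Cooperation sustainable.

Yes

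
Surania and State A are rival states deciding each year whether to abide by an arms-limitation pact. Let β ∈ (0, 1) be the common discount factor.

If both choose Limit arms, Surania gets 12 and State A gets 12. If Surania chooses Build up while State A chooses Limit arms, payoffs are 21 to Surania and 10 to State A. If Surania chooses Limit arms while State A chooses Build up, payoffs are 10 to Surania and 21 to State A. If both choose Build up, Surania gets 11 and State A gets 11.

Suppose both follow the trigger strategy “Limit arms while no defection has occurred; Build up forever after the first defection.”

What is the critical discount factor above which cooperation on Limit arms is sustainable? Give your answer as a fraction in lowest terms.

9/10

12/(1−β) ≥ 21 + 11β/(1−β)
12 ≥ 21 − 10β
β ≥ 9/10.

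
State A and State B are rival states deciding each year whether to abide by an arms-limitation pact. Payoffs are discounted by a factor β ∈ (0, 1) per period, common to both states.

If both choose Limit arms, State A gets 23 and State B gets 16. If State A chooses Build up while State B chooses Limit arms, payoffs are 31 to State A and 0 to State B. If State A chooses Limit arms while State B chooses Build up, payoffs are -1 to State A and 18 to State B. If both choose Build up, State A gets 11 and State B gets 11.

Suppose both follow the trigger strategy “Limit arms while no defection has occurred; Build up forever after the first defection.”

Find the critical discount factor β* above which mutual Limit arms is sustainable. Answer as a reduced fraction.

State A's threshold: (31−23)/(31−11) = 2/5.
State B's threshold: (18−16)/(18−11) = 2/7.
2/5 > 2/7, so State A binds and β* = 2/5.

2/5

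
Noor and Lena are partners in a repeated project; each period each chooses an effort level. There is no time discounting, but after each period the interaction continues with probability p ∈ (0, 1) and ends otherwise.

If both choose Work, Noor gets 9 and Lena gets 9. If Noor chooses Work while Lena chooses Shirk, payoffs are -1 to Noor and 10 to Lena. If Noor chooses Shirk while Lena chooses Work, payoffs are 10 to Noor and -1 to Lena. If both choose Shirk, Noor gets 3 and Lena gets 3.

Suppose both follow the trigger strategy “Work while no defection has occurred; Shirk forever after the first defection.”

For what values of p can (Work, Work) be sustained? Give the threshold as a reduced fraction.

1/7

With no time discounting, the continuation probability p plays the role of the discount factor.
Grim-trigger IC: 9/(1−p) ≥ 10 + 3p/(1−p) ⇒ p ≥ (10−9)/(10−3) = 1/7.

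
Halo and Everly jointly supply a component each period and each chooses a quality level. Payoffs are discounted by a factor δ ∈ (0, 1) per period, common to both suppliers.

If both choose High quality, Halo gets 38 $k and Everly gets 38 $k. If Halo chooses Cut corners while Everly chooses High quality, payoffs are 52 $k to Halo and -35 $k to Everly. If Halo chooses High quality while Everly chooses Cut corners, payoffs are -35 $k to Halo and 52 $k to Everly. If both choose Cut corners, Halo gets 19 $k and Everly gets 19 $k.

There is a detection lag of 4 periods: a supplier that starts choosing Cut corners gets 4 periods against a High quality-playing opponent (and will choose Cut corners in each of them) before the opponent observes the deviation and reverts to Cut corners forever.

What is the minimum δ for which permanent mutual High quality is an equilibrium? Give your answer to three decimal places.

A deviator earns 52 for 4 periods, then 19 forever; cooperating earns 38 forever. Multiplying the IC by (1−δ):
38 ≥ 52(1−δ^4) + 19δ^4, so 33·δ^4 ≥ 14 and δ^4 ≥ 14/33.
δ ≥ (14/33)^(1/4) ≈ 0.807.

0.807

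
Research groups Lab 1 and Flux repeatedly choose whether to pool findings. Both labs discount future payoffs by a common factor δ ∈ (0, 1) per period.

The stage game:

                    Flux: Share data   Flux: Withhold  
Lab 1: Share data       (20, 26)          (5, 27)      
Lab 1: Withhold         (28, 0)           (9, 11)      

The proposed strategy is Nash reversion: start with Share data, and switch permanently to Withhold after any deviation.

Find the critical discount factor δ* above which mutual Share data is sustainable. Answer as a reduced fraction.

Lab 1: cooperation gives 20 each period; deviation gives 28 once then 9 forever.
  20/(1−δ) ≥ 28 + 9δ/(1−δ) ⇒ δ ≥ 8/19.
Flux: cooperation gives 26 each period; deviation gives 27 once then 11 forever.
  δ ≥ 1/16.
Both must hold, so the binding constraint is Lab 1's: δ ≥ 8/19.

8/19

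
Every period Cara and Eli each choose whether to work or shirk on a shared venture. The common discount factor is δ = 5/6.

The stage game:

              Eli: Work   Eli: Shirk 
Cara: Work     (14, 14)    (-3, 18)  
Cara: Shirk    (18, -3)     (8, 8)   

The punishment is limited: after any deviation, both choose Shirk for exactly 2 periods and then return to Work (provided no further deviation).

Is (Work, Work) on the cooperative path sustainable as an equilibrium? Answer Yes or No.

Comparing payoff streams over the 3 periods until play realigns: cooperate → 14(1+δ+…+δ^2); deviate → 18 + 8(δ+…+δ^2).
Cooperation is sustained iff (14−8)(δ+…+δ^2) ≥ 18−14.
δ+…+δ^2 = 5/6·(1−(5/6)^2)/(1−5/6) = 1.5278, and (18−14)/(14−8) = 0.6667.
1.5278 ≥ 0.6667, so cooperation is sustainable.

Yes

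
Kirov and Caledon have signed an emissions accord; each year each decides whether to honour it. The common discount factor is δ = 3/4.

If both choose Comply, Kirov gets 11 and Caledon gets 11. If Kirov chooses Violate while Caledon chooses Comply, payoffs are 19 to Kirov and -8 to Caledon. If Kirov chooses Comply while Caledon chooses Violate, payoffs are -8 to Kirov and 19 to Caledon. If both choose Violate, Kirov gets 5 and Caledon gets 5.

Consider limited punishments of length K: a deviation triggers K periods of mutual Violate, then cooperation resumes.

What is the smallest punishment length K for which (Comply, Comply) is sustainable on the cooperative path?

No profitable deviation requires (11−5)(δ+…+δ^K) ≥ 19−11, i.e. δ+…+δ^K ≥ 4/3 ≈ 1.3333.
With δ = 3/4, the partial sums are K=1: 0.7500, K=2: 1.3125, K=3: 1.7344.
K = 3 is the first length at which the sum reaches 1.3333.

3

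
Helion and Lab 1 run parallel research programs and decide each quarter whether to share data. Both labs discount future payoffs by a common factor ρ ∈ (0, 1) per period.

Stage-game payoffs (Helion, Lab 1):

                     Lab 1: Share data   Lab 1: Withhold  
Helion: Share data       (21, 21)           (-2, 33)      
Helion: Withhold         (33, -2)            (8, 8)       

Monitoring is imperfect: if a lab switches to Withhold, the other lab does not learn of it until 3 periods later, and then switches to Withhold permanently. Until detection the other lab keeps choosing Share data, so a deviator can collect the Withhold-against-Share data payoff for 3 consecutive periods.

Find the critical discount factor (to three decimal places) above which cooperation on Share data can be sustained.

The best deviation is to choose Withhold for all 3 undetected periods, earning 33 each, then 8 forever once detected.
Deviation value: 33(1−ρ^3)/(1−ρ) + 8ρ^3/(1−ρ); cooperation value: 21/(1−ρ).
IC: 21 ≥ 33(1−ρ^3) + 8ρ^3 = 33 − 25ρ^3.
So ρ^3 ≥ 12/25, giving ρ ≥ (12/25)^(1/3) ≈ 0.783.

0.783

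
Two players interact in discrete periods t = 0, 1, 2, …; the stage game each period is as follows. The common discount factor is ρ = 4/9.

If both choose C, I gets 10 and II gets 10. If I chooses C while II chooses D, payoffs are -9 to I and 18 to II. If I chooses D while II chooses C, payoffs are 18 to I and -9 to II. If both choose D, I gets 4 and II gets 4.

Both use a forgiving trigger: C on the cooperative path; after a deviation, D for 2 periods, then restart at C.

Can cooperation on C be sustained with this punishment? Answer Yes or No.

Comparing payoff streams over the 3 periods until play realigns: cooperate → 10(1+ρ+…+ρ^2); deviate → 18 + 4(ρ+…+ρ^2).
Cooperation is sustained iff (10−4)(ρ+…+ρ^2) ≥ 18−10.
ρ+…+ρ^2 = 4/9·(1−(4/9)^2)/(1−4/9) = 0.6420, and (18−10)/(10−4) = 1.3333.
0.6420 < 1.3333, so cooperation is not sustainable.

No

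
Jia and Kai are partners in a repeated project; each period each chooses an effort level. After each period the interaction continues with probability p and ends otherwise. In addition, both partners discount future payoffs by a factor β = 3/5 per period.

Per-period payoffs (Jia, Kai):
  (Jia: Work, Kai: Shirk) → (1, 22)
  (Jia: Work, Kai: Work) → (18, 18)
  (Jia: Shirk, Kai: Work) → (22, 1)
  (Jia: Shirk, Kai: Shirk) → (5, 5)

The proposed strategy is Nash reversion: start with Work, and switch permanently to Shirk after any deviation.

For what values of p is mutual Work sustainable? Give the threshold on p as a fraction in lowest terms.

Expected continuation weight on next period's payoff is β·p = 3/5·p, which plays the role of the discount factor.
Cooperation requires 3/5·p ≥ (22−18)/(22−5) = 4/17, hence p ≥ 20/51.

20/51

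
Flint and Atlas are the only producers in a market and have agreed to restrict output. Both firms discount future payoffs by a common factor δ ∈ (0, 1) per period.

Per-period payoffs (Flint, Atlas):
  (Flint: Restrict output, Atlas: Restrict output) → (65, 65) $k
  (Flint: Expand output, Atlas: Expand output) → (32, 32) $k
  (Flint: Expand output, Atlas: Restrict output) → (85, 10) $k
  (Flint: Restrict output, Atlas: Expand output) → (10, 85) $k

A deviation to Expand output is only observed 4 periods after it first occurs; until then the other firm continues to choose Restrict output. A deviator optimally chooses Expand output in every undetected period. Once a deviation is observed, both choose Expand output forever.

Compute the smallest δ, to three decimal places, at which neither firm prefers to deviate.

0.784

The best deviation is to choose Expand output for all 4 undetected periods, earning 85 each, then 32 forever once detected.
Deviation value: 85(1−δ^4)/(1−δ) + 32δ^4/(1−δ); cooperation value: 65/(1−δ).
IC: 65 ≥ 85(1−δ^4) + 32δ^4 = 85 − 53δ^4.
So δ^4 ≥ 20/53, giving δ ≥ (20/53)^(1/4) ≈ 0.784.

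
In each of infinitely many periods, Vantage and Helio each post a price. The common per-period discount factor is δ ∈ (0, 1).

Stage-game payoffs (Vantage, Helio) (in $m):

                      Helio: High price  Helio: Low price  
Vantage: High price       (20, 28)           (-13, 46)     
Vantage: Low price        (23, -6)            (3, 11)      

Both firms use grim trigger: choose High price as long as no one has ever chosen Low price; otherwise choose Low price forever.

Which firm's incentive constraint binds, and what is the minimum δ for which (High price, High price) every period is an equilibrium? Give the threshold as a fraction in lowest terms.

Helio; δ ≥ 18/35

Vantage: cooperation gives 20 each period; deviation gives 23 once then 3 forever.
  20/(1−δ) ≥ 23 + 3δ/(1−δ) ⇒ δ ≥ 3/20.
Helio: cooperation gives 28 each period; deviation gives 46 once then 11 forever.
  δ ≥ 18/35.
Both must hold, so the binding constraint is Helio's: δ ≥ 18/35.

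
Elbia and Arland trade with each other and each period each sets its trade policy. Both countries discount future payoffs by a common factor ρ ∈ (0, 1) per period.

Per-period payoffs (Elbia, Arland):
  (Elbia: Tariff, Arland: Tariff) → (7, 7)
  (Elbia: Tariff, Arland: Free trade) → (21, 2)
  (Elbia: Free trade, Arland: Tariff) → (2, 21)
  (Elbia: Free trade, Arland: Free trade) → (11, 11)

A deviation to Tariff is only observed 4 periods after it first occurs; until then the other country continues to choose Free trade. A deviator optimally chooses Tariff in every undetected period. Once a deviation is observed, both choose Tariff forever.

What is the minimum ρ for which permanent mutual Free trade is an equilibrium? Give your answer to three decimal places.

Deviating for the 4 undetected periods gains 21−11 = 10 per period over cooperation, then loses 11−7 = 4 per period forever once punishment starts.
Gain: 10(1 + ρ + … + ρ^3); loss: 4·ρ^4/(1−ρ).
No profitable deviation ⇔ 10(1−ρ^4) ≤ 4·ρ^4, i.e. ρ^4 ≥ 10/(10+4) = 5/7.
Hence ρ ≥ (5/7)^(1/4) ≈ 0.919.

0.919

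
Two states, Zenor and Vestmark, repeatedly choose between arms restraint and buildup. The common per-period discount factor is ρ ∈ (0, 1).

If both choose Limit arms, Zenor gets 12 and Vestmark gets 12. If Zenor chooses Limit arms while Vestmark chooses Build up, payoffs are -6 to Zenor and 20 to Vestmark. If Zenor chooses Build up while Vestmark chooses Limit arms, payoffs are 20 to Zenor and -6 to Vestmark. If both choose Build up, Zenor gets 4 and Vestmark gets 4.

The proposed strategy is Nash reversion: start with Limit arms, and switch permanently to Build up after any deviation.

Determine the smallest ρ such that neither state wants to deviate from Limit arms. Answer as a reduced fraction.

Cooperation forever yields 12 each period: 12/(1−ρ).
Deviating yields 20 once, then 4 forever: 20 + 4ρ/(1−ρ).
No profitable deviation requires 12/(1−ρ) ≥ 20 + 4ρ/(1−ρ).
Multiplying by (1−ρ): 12 ≥ 20(1−ρ) + 4ρ = 20 − 16ρ.
So 16ρ ≥ 8, i.e. ρ ≥ 8/16 = 1/2.

1/2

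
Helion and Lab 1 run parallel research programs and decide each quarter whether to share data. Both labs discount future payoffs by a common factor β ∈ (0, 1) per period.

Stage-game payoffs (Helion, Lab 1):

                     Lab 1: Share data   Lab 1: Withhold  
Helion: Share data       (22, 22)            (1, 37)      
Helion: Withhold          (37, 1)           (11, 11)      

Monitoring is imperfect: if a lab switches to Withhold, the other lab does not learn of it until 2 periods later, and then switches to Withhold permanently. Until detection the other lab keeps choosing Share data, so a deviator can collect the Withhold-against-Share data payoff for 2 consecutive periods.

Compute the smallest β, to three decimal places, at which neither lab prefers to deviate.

A deviator earns 37 for 2 periods, then 11 forever; cooperating earns 22 forever. Multiplying the IC by (1−β):
22 ≥ 37(1−β^2) + 11β^2, so 26·β^2 ≥ 15 and β^2 ≥ 15/26.
β ≥ (15/26)^(1/2) ≈ 0.760.

0.760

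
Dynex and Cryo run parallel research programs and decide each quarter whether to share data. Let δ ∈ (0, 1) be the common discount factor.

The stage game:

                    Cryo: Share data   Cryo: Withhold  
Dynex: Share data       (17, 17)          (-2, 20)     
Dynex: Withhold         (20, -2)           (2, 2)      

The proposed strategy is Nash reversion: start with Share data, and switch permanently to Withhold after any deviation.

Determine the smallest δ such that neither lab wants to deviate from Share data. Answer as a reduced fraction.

17/(1−δ) ≥ 20 + 2δ/(1−δ)
17 ≥ 20 − 18δ
δ ≥ 3/18 = 1/6.

1/6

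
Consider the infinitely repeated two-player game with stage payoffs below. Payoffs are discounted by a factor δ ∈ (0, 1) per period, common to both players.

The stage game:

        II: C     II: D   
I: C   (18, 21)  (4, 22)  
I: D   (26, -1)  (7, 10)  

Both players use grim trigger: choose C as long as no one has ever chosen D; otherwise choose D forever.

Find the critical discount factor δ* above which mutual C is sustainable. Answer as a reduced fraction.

8/19

I's threshold: (26−18)/(26−7) = 8/19.
II's threshold: (22−21)/(22−10) = 1/12.
8/19 > 1/12, so I binds and δ* = 8/19.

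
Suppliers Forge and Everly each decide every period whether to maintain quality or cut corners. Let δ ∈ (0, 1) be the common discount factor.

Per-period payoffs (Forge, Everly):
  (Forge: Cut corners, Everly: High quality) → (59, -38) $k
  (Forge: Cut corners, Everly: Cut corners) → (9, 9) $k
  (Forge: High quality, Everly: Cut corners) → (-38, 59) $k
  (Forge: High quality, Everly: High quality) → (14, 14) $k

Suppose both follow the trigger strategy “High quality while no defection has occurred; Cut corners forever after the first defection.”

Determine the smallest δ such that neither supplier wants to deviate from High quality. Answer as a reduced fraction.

9/10

14/(1−δ) ≥ 59 + 9δ/(1−δ)
14 ≥ 59 − 50δ
δ ≥ 45/50 = 9/10.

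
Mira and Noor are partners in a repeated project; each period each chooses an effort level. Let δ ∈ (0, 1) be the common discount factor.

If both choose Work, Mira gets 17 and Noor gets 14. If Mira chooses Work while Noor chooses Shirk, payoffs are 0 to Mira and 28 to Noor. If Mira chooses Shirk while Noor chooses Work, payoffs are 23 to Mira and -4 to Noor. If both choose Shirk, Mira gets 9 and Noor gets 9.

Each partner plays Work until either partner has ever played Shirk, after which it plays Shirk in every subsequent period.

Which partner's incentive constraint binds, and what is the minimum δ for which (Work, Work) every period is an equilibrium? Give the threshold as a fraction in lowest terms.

Noor; δ ≥ 14/19

For Mira: deviation gain 23−17 = 6, per-period punishment loss 17−9 = 8. IC gives δ ≥ 6/14 = 3/7.
For Noor: gain 14, loss 5 per period, so δ ≥ 14/19.
The tighter constraint is Noor's, so cooperation needs δ ≥ 14/19.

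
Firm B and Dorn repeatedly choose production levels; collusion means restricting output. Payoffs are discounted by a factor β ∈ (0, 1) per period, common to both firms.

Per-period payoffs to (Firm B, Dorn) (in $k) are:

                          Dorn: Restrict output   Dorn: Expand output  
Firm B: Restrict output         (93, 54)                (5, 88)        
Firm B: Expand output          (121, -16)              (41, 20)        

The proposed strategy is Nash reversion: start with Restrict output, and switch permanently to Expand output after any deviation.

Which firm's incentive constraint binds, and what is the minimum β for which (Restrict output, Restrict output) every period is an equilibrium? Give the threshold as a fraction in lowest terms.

Firm B's threshold: (121−93)/(121−41) = 7/20.
Dorn's threshold: (88−54)/(88−20) = 1/2.
7/20 < 1/2, so Dorn binds and β* = 1/2.

Dorn; β ≥ 1/2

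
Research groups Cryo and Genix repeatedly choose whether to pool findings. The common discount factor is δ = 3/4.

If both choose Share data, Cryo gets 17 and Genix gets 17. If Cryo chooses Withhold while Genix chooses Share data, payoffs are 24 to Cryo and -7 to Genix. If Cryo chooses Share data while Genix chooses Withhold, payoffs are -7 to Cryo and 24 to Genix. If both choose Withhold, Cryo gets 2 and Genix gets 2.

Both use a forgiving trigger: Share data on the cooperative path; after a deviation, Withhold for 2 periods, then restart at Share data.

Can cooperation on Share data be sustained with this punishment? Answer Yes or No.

A one-shot deviation gives 24 now, then 2 for 2 periods, then back to 17.
Gain from deviating: (24−17) today; loss: (17−2) in each of the next 2 periods.
No-deviation condition: (17−2)(δ+…+δ^2) ≥ 24−17, i.e. δ+…+δ^2 ≥ 7/15.
At δ = 3/4: δ+…+δ^2 = 1.3125 ≥ 0.4667.
So cooperation is sustainable.

Yes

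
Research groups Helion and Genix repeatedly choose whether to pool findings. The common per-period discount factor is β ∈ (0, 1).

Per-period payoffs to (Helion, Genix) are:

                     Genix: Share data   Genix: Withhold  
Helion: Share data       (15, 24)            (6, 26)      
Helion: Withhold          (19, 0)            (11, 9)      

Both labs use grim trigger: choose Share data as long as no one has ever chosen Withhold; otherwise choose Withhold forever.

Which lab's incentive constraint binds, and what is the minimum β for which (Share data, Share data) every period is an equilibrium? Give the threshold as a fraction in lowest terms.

Helion; β ≥ 1/2

For Helion: deviation gain 19−15 = 4, per-period punishment loss 15−11 = 4. IC gives β ≥ 4/8 = 1/2.
For Genix: gain 2, loss 15 per period, so β ≥ 2/17.
The tighter constraint is Helion's, so cooperation needs β ≥ 1/2.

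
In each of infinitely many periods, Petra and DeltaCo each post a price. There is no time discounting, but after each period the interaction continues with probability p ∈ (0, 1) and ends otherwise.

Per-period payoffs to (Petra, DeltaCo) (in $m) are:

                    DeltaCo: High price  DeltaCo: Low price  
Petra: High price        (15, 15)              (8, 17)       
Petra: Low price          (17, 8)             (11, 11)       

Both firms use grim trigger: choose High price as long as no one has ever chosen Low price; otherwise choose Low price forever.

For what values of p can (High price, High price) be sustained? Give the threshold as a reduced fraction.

Expected cooperation value is 15 + p·15 + p²·15 + … = 15/(1−p); deviation gives 17 + p·11/(1−p).
15 ≥ 17(1−p) + 11p ⇒ 6p ≥ 2 ⇒ p ≥ 2/6 = 1/3.

1/3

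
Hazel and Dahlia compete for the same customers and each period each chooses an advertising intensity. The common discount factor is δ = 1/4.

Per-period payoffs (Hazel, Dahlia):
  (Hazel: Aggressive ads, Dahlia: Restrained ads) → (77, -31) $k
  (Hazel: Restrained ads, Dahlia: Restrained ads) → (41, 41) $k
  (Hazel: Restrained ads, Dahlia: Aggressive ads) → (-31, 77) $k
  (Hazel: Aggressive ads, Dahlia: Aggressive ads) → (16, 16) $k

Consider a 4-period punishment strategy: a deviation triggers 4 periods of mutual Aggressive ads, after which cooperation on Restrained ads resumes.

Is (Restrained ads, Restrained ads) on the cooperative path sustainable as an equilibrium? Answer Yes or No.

Comparing payoff streams over the 5 periods until play realigns: cooperate → 41(1+δ+…+δ^4); deviate → 77 + 16(δ+…+δ^4).
Cooperation is sustained iff (41−16)(δ+…+δ^4) ≥ 77−41.
δ+…+δ^4 = 1/4·(1−(1/4)^4)/(1−1/4) = 0.3320, and (77−41)/(41−16) = 1.4400.
0.3320 < 1.4400, so cooperation is not sustainable.

No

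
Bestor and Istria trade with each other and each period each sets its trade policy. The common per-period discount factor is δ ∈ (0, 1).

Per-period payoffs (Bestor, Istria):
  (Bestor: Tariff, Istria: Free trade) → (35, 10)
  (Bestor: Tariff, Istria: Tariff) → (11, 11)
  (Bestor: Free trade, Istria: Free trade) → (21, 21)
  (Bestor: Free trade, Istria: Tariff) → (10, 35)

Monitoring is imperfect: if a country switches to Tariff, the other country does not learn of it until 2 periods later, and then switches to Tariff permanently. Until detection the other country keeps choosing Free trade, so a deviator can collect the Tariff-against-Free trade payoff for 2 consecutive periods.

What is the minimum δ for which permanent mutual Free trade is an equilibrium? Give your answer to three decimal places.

The best deviation is to choose Tariff for all 2 undetected periods, earning 35 each, then 11 forever once detected.
Deviation value: 35(1−δ^2)/(1−δ) + 11δ^2/(1−δ); cooperation value: 21/(1−δ).
IC: 21 ≥ 35(1−δ^2) + 11δ^2 = 35 − 24δ^2.
So δ^2 ≥ 14/24 = 7/12, giving δ ≥ (7/12)^(1/2) ≈ 0.764.

0.764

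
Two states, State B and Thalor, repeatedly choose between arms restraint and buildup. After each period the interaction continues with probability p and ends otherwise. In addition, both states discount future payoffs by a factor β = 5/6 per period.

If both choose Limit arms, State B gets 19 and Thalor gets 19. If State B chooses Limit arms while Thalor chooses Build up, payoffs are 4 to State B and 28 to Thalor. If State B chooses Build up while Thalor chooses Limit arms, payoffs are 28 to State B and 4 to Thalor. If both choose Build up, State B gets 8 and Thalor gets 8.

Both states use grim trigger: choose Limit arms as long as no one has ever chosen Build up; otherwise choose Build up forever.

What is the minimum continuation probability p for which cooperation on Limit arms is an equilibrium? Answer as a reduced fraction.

Expected continuation weight on next period's payoff is β·p = 5/6·p, which plays the role of the discount factor.
Cooperation requires 5/6·p ≥ (28−19)/(28−8) = 9/20, hence p ≥ 27/50.

27/50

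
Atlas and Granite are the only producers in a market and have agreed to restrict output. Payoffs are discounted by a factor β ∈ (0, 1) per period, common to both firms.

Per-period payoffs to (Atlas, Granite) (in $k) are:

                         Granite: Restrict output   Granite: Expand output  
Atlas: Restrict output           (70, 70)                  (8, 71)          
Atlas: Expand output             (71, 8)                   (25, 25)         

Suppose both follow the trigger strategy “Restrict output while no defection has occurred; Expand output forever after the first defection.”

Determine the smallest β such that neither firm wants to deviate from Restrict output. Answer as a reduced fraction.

Cooperation forever yields 70 each period: 70/(1−β).
Deviating yields 71 once, then 25 forever: 71 + 25β/(1−β).
No profitable deviation requires 70/(1−β) ≥ 71 + 25β/(1−β).
Multiplying by (1−β): 70 ≥ 71(1−β) + 25β = 71 − 46β.
So 46β ≥ 1, i.e. β ≥ 1/46.

1/46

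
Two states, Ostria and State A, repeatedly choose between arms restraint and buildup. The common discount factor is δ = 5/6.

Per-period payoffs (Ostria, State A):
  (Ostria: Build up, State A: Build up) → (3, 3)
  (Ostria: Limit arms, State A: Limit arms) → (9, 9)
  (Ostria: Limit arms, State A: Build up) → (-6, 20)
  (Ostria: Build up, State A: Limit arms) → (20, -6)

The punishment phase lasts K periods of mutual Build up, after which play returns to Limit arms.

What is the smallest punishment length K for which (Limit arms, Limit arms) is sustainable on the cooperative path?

3

No profitable deviation requires (9−3)(δ+…+δ^K) ≥ 20−9, i.e. δ+…+δ^K ≥ 11/6 ≈ 1.8333.
With δ = 5/6, the partial sums are K=1: 0.8333, K=2: 1.5278, K=3: 2.1065.
K = 3 is the first length at which the sum reaches 1.8333.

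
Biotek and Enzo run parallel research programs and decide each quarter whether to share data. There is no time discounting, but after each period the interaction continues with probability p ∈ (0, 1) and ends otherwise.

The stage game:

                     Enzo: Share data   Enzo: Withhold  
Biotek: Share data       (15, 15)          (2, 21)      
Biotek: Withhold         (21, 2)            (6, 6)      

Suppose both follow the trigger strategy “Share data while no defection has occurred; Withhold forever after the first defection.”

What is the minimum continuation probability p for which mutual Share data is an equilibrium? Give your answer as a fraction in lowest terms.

Expected cooperation value is 15 + p·15 + p²·15 + … = 15/(1−p); deviation gives 21 + p·6/(1−p).
15 ≥ 21(1−p) + 6p ⇒ 15p ≥ 6 ⇒ p ≥ 6/15 = 2/5.

2/5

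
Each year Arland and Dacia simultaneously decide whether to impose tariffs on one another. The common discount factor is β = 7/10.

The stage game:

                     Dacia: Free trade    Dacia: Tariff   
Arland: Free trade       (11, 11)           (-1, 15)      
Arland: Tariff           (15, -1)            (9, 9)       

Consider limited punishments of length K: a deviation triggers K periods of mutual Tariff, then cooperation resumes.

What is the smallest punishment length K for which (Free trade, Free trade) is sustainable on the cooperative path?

IC: β(1−β^K)/(1−β) ≥ (15−11)/(11−9) = 2.
With β = 7/10: need 1 − β^K ≥ 2·(1−7/10)/(7/10), i.e. β^K ≤ 0.1429.
Since (7/10)^5 = 0.1681 and (7/10)^6 = 0.1176, the smallest such K is 6.

6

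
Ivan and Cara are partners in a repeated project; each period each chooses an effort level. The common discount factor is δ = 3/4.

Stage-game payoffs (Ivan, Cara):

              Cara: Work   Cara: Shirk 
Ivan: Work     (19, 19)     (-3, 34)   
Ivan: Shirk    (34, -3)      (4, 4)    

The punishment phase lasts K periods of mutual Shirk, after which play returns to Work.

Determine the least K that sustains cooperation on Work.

2

No profitable deviation requires (19−4)(δ+…+δ^K) ≥ 34−19, i.e. δ+…+δ^K ≥ 1 ≈ 1.0000.
With δ = 3/4, the partial sums are K=1: 0.7500, K=2: 1.3125.
K = 2 is the first length at which the sum reaches 1.0000.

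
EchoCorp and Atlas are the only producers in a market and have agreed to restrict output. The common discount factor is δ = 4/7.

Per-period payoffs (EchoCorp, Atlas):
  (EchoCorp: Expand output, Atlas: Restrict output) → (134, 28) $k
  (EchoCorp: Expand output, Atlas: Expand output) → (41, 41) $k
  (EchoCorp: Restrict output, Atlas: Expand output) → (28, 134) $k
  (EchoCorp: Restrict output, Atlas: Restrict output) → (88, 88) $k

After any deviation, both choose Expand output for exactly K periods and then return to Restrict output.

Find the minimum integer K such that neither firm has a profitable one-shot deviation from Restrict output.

No profitable deviation requires (88−41)(δ+…+δ^K) ≥ 134−88, i.e. δ+…+δ^K ≥ 46/47 ≈ 0.9787.
With δ = 4/7, the partial sums are K=1: 0.5714, K=2: 0.8980, K=3: 1.0845.
K = 3 is the first length at which the sum reaches 0.9787.

3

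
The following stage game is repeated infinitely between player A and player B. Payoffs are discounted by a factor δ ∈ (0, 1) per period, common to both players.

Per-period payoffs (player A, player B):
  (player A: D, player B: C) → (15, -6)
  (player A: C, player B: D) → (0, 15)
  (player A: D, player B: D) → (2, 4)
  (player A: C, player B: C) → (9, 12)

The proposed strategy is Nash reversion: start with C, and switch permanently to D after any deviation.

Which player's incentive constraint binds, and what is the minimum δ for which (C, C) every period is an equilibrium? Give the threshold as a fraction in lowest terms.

player A's threshold: (15−9)/(15−2) = 6/13.
player B's threshold: (15−12)/(15−4) = 3/11.
6/13 > 3/11, so player A binds and δ* = 6/13.

player A; δ ≥ 6/13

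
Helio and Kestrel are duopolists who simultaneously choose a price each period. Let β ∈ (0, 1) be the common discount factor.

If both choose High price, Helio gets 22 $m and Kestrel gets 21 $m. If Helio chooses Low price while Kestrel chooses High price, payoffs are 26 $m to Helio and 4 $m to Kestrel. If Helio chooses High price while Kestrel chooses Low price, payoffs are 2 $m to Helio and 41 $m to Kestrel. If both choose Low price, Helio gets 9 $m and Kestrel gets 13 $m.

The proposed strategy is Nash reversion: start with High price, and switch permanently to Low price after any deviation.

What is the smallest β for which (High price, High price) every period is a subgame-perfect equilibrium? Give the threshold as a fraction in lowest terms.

Helio: cooperation gives 22 each period; deviation gives 26 once then 9 forever.
  22/(1−β) ≥ 26 + 9β/(1−β) ⇒ β ≥ 4/17.
Kestrel: cooperation gives 21 each period; deviation gives 41 once then 13 forever.
  β ≥ 20/28 = 5/7.
Both must hold, so the binding constraint is Kestrel's: β ≥ 5/7.

5/7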